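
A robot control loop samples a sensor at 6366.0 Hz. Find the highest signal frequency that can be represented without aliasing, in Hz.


f_max = f_s/2 = 6366.0/2 = 3183.0000

3183.0000 Hz


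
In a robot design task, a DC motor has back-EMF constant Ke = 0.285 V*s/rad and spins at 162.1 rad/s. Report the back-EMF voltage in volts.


V_emf = Ke * omega = 0.285*162.1 = 46.1985

46.1985 V


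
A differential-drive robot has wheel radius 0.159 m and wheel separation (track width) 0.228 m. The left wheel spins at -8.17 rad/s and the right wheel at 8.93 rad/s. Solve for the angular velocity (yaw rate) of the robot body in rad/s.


omega = r*(wR - wL)/L = 0.159*(8.93 - (-8.17))/0.228 = 11.9250

11.9250 rad/s


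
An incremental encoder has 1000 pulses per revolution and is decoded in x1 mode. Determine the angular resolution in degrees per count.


resolution = 360 / (PPR * 1) = 360 / 1000 = 0.3600

0.3600 degrees


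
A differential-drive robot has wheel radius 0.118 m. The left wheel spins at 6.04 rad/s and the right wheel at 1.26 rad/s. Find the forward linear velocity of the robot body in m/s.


v = r*(wR + wL)/2 = 0.118*(1.26 + 6.04)/2 = 0.4307

0.4307 m/s


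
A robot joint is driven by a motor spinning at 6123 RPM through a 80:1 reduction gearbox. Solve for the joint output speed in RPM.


omega_joint = omega_motor / N = 6123 / 80 = 76.5375

76.5375 RPM


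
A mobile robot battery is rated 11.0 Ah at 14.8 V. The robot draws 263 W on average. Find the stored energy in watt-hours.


E = capacity * V = 11.0*14.8 = 162.8000

162.8000 Wh


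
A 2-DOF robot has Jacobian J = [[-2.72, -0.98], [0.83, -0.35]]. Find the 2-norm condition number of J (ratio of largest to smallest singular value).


JJ^T eigenvalues: trace(JJ^T) = 9.1702, det(JJ^T) = det(J)^2 = 3.11663716
s_max^2 = (9.1702 + sqrt(71.62601940))/2 = 8.81670783
s_min^2 = (9.1702 - sqrt(71.62601940))/2 = 0.35349217
kappa = s_max/s_min = sqrt(8.81670783/0.35349217) = 4.9942

4.9942


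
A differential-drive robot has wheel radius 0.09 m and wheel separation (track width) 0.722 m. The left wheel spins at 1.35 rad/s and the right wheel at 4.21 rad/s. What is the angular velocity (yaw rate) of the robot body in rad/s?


omega = r*(wR - wL)/L = 0.09*(4.21 - (1.35))/0.722 = 0.3565

0.3565 rad/s


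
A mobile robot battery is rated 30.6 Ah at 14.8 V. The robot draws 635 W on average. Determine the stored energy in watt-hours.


E = capacity * V = 30.6*14.8 = 452.8800

452.8800 Wh


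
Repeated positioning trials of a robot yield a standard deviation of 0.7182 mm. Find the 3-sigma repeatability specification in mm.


repeatability = 3*sigma = 3*0.7182 = 2.1546

2.1546 mm


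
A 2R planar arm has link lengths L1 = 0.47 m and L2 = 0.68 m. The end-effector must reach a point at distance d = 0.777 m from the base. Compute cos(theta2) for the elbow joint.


cos(th2) = (d^2 - L1^2 - L2^2)/(2*L1*L2) = (0.777^2 - 0.47^2 - 0.68^2)/(2*0.47*0.68) = -0.1245

-0.1245


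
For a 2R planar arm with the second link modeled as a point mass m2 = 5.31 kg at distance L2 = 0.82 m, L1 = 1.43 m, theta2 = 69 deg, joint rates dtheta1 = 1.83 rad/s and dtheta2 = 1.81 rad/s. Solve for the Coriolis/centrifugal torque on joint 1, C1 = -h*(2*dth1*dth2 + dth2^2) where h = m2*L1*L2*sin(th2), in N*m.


h = m2*L1*L2*sin(th2) = 5.31*1.43*0.82*sin(69 deg) = 5.812944
C1 = -h*(2*1.83*1.81 + 1.81^2) = -5.812944*9.9007 = -57.5522

-57.5522 N*m


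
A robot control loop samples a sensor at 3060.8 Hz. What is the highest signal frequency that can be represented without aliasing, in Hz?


f_max = f_s/2 = 3060.8/2 = 1530.4000

1530.4000 Hz


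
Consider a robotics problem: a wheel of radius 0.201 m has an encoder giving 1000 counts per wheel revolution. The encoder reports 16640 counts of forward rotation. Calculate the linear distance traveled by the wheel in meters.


revs = 16640/1000 = 16.640000
d = revs * 2*pi*r = 16.640000 * 2*pi*0.201 = 21.0150

21.0150 m


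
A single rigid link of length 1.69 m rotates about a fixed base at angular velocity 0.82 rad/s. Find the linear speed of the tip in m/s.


v = L*omega = 1.69 * 0.82 = 1.3858

1.3858 m/s


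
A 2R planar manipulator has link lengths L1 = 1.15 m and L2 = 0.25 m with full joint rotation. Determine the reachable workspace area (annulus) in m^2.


r_max = L1 + L2 = 1.4000, r_min = |L1 - L2| = 0.9000
A = pi*(r_max^2 - r_min^2) = pi*(1.9600 - 0.8100) = 3.6128

3.6128 m^2


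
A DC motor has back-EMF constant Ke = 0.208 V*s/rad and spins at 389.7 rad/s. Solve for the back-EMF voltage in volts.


V_emf = Ke * omega = 0.208*389.7 = 81.0576

81.0576 V


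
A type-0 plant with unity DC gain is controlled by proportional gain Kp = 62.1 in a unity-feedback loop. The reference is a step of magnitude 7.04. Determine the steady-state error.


e_ss = R/(1 + Kp) = 7.04/(1 + 62.1) = 7.04/63.1000 = 0.1116

0.1116


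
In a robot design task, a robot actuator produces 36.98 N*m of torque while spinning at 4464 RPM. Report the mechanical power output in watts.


omega = 4464 * 2*pi/60 = 467.468987 rad/s
P = tau * omega = 36.98 * 467.468987 = 17287.0031

17287.0031 W


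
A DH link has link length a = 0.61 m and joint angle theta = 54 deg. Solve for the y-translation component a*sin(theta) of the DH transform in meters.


a*sin(theta) = 0.61*sin(54 deg) = 0.4935

0.4935 m


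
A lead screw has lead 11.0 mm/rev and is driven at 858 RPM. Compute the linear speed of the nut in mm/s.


v = lead * (RPM/60) = 11.0*858/60 = 157.3000

157.3000 mm/s


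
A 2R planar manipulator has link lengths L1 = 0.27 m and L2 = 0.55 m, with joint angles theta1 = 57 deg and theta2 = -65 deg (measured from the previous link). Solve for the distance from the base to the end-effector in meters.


x = L1*cos(th1) + L2*cos(th1+th2) = 0.691700
y = L1*sin(th1) + L2*sin(th1+th2) = 0.149896
d = sqrt(x^2 + y^2) = sqrt(0.478449 + 0.022469) = 0.7078

0.7078 m


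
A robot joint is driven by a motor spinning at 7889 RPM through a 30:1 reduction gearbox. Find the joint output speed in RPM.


omega_joint = omega_motor / N = 7889 / 30 = 262.9667

262.9667 RPM


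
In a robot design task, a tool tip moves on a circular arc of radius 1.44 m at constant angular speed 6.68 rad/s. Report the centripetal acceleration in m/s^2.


a_c = omega^2 * r = 6.68^2 * 1.44 = 64.2563

64.2563 m/s^2


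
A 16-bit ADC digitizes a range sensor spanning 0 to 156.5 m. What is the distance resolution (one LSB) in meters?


res = range / 2^n = 156.5/2^16 = 156.5/65536 = 0.0024

0.0024 m


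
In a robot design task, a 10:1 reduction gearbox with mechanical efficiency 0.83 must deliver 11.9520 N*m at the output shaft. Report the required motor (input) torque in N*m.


tau_in = tau_out / (N * eta) = 11.9520 / (10 * 0.83) = 1.4400

1.4400 N*m


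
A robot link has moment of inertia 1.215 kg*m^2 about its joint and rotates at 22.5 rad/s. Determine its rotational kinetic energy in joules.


KE = (1/2)*I*omega^2 = 0.5*1.215*22.5^2 = 307.5469

307.5469 J


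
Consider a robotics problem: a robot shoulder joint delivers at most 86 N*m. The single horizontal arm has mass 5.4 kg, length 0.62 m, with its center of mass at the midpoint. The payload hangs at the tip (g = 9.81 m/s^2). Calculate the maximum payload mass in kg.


tau_arm = m_arm*g*(L/2) = 5.4*9.81*0.62/2 = 16.4219 N*m
tau_payload = tau_max - tau_arm = 86 - 16.4219 = 69.5781
m_payload = tau_payload / (g*L) = 69.5781 / (9.81*0.62) = 11.4396

11.4396 kg


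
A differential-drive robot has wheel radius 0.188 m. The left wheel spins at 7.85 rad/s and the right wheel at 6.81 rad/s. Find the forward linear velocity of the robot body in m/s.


v = r*(wR + wL)/2 = 0.188*(6.81 + 7.85)/2 = 1.3780

1.3780 m/s


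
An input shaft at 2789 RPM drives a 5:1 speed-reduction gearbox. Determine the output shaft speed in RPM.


omega_out = omega_in / N = 2789 / 5 = 557.8000

557.8000 RPM


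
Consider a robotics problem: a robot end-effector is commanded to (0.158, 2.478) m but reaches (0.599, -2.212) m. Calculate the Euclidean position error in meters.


dx = 0.599 - (0.158) = 0.4410, dy = -2.212 - (2.478) = -4.6900
err = sqrt(0.194481 + 21.996100) = 4.7107

4.7107 m


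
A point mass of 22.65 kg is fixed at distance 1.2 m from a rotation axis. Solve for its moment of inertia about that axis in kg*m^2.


I = m*r^2 = 22.65*1.2^2 = 32.6160

32.6160 kg*m^2


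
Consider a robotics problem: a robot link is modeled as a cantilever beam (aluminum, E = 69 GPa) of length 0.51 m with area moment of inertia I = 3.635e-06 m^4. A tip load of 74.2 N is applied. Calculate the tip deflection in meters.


delta = F*L^3/(3*E*I) = 74.2*0.51^3/(3*6.900e+10*3.635e-06)
      = 9.8427042/752445 = 1.3081e-05

1.3081e-05 m


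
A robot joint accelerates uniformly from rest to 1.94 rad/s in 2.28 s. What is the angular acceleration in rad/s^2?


alpha = delta_omega / t = 1.94 / 2.28 = 0.8509

0.8509 rad/s^2


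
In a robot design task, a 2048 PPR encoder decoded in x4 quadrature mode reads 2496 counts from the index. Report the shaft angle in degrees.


angle = counts * 360 / (PPR*4) = 2496 * 360 / 8192 = 109.6875

109.6875 degrees


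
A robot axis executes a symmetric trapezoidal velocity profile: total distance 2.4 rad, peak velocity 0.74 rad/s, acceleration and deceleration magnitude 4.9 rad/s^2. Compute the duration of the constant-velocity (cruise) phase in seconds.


t_acc = v/a = 0.151020 s, d_acc = v^2/(2a) = 0.055878 rad each
d_cruise = 2.4 - 2*0.055878 = 2.288244 rad
t_cruise = d_cruise/v = 2.288244/0.74 = 3.0922

3.0922 s


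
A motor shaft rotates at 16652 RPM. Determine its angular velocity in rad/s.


omega = 16652 * 2*pi/60 = 1743.7934

1743.7934 rad/s


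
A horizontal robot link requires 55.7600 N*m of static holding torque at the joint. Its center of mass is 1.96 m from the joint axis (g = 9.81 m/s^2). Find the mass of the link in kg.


m = tau / (g*L) = 55.7600 / (9.81 * 1.96) = 2.9000

2.9000 kg


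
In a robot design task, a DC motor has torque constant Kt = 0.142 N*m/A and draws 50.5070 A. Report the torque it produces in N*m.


tau = Kt * I = 0.142*50.5070 = 7.1720

7.1720 N*m


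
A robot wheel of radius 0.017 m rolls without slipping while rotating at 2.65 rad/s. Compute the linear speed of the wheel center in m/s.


v = omega * r = 2.65 * 0.017 = 0.0450

0.0450 m/s


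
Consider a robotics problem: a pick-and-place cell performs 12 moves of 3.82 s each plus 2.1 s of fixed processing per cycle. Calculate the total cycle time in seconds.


T = 12*3.82 + 2.1 = 47.9400

47.9400 s


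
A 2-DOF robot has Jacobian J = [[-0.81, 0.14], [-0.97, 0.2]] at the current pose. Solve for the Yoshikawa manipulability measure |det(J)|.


det(J) = -0.81*0.2 - (0.14)*(-0.97) = -0.0262
|det(J)| = 0.0262

0.0262


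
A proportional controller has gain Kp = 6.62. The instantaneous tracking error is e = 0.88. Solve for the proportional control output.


u_P = Kp * e = 6.62 * 0.88 = 5.8256

5.8256


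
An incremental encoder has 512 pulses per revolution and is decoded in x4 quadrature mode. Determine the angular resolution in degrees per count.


resolution = 360 / (PPR * 4) = 360 / 2048 = 0.1758

0.1758 degrees


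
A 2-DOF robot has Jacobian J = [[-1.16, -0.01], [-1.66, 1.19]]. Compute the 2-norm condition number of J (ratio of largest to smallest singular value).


JJ^T eigenvalues: trace(JJ^T) = 5.5174, det(JJ^T) = det(J)^2 = 1.95160900
s_max^2 = (5.5174 + sqrt(22.63526676))/2 = 5.13752675
s_min^2 = (5.5174 - sqrt(22.63526676))/2 = 0.37987325
kappa = s_max/s_min = sqrt(5.13752675/0.37987325) = 3.6775

3.6775


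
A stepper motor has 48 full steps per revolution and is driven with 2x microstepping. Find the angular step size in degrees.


step = 360/(48*2) = 360/96 = 3.7500

3.7500 degrees


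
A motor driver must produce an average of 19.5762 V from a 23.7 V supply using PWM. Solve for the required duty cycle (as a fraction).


D = V_avg/V_supply = 19.5762/23.7 = 0.8260

0.8260


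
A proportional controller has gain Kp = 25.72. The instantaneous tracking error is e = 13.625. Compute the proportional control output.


u_P = Kp * e = 25.72 * 13.625 = 350.4350

350.4350


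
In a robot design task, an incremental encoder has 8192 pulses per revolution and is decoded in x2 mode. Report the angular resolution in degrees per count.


resolution = 360 / (PPR * 2) = 360 / 16384 = 0.0220

0.0220 degrees


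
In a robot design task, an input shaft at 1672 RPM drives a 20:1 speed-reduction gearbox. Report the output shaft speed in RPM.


omega_out = omega_in / N = 1672 / 20 = 83.6000

83.6000 RPM


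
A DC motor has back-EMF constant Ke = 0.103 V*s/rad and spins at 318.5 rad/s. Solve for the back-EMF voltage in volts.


V_emf = Ke * omega = 0.103*318.5 = 32.8055

32.8055 V


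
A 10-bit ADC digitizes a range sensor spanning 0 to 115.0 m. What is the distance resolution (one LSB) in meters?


res = range / 2^n = 115.0/2^10 = 115.0/1024 = 0.1123

0.1123 m


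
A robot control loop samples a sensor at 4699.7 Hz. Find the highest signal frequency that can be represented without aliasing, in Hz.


f_max = f_s/2 = 4699.7/2 = 2349.8500

2349.8500 Hz


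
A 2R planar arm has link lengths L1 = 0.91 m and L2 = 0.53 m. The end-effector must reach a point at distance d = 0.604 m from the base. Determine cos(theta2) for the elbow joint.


cos(th2) = (d^2 - L1^2 - L2^2)/(2*L1*L2) = (0.604^2 - 0.91^2 - 0.53^2)/(2*0.91*0.53) = -0.7715

-0.7715


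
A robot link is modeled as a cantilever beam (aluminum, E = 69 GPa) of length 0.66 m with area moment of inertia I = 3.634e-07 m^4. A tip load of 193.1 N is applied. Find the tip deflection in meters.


delta = F*L^3/(3*E*I) = 193.1*0.66^3/(3*6.900e+10*3.634e-07)
      = 55.5154776/75223.8 = 7.3800e-04

7.3800e-04 m


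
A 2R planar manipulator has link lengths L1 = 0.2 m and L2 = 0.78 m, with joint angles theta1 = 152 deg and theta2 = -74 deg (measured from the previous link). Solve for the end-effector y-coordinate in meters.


y = L1*sin(th1) + L2*sin(th1+th2) = 0.2*sin(152 deg) + 0.78*sin(78 deg) = 0.8568

0.8568 m


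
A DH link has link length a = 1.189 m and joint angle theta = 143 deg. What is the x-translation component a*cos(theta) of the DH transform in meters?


a*cos(theta) = 1.189*cos(143 deg) = -0.9496

-0.9496 m


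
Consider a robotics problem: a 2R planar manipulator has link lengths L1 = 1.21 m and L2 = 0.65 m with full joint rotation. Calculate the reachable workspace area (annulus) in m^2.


r_max = L1 + L2 = 1.8600, r_min = |L1 - L2| = 0.5600
A = pi*(r_max^2 - r_min^2) = pi*(3.4596 - 0.3136) = 9.8835

9.8835 m^2


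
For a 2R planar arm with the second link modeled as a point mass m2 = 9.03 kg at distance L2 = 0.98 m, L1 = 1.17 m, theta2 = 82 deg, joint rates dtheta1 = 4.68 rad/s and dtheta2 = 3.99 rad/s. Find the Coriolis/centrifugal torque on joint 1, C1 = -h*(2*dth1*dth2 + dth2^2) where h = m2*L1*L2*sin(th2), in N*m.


h = m2*L1*L2*sin(th2) = 9.03*1.17*0.98*sin(82 deg) = 10.253036
C1 = -h*(2*4.68*3.99 + 3.99^2) = -10.253036*53.2665 = -546.1433

-546.1433 N*m


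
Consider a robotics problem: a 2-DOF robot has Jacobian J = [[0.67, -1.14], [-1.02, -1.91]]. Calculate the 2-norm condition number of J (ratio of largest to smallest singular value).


JJ^T eigenvalues: trace(JJ^T) = 6.4370, det(JJ^T) = det(J)^2 = 5.96580625
s_max^2 = (6.4370 + sqrt(17.57174400))/2 = 5.31443321
s_min^2 = (6.4370 - sqrt(17.57174400))/2 = 1.12256679
kappa = s_max/s_min = sqrt(5.31443321/1.12256679) = 2.1758

2.1758


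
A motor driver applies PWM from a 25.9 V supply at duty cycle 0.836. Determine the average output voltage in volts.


V_avg = V_supply * D = 25.9*0.836 = 21.6524

21.6524 V


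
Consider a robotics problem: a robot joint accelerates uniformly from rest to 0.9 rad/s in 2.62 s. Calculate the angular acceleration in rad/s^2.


alpha = delta_omega / t = 0.9 / 2.62 = 0.3435

0.3435 rad/s^2


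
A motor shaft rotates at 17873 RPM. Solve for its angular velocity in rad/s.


omega = 17873 * 2*pi/60 = 1871.6562

1871.6562 rad/s


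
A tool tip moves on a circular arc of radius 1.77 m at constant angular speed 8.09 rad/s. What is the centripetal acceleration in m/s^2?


a_c = omega^2 * r = 8.09^2 * 1.77 = 115.8431

115.8431 m/s^2


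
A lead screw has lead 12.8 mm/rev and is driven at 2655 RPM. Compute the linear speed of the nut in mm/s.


v = lead * (RPM/60) = 12.8*2655/60 = 566.4000

566.4000 mm/s


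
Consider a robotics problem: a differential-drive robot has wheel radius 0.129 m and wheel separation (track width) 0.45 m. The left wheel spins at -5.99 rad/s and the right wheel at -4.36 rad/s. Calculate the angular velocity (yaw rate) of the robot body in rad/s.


omega = r*(wR - wL)/L = 0.129*(-4.36 - (-5.99))/0.45 = 0.4673

0.4673 rad/s


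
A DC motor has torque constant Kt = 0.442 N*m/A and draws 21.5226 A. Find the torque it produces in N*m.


tau = Kt * I = 0.442*21.5226 = 9.5130

9.5130 N*m


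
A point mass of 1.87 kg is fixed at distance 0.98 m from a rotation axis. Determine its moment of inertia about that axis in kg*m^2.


I = m*r^2 = 1.87*0.98^2 = 1.7959

1.7959 kg*m^2


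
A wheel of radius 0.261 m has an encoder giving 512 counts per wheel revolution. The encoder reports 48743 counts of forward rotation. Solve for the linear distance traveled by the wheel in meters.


revs = 48743/512 = 95.201172
d = revs * 2*pi*r = 95.201172 * 2*pi*0.261 = 156.1215

156.1215 m


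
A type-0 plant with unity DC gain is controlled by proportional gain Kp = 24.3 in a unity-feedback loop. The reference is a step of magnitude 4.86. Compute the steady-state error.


e_ss = R/(1 + Kp) = 4.86/(1 + 24.3) = 4.86/25.3000 = 0.1921

0.1921


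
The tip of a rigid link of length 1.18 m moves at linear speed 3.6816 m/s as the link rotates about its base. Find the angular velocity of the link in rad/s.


omega = v / L = 3.6816 / 1.18 = 3.1200

3.1200 rad/s


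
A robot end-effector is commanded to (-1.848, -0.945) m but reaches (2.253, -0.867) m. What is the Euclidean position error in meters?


dx = 2.253 - (-1.848) = 4.1010, dy = -0.867 - (-0.945) = 0.0780
err = sqrt(16.818201 + 0.006084) = 4.1017

4.1017 m


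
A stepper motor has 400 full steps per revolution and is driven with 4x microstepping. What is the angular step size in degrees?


step = 360/(400*4) = 360/1600 = 0.2250

0.2250 degrees


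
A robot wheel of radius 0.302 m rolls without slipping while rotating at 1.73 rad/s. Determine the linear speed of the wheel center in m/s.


v = omega * r = 1.73 * 0.302 = 0.5225

0.5225 m/s


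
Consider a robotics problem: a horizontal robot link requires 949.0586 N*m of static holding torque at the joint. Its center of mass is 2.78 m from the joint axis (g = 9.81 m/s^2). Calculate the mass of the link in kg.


m = tau / (g*L) = 949.0586 / (9.81 * 2.78) = 34.8000

34.8000 kg


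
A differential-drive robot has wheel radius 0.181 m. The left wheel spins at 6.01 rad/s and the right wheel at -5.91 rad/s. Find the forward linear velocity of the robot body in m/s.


v = r*(wR + wL)/2 = 0.181*(-5.91 + 6.01)/2 = 0.0090

0.0090 m/s


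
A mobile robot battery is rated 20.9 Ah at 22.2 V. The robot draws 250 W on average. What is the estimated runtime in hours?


E = 20.9*22.2 = 463.9800 Wh
t = E/P = 463.9800/250 = 1.8559

1.8559 hours


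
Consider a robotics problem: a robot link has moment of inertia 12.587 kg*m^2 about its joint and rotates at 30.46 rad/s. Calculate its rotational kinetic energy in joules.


KE = (1/2)*I*omega^2 = 0.5*12.587*30.46^2 = 5839.1823

5839.1823 J


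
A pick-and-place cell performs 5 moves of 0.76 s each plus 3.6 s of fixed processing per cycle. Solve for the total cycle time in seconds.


T = 5*0.76 + 3.6 = 7.4000

7.4000 s


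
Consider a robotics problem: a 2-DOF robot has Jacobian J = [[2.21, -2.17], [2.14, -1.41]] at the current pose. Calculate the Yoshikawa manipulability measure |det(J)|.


det(J) = 2.21*-1.41 - (-2.17)*(2.14) = 1.5277
|det(J)| = 1.5277

1.5277


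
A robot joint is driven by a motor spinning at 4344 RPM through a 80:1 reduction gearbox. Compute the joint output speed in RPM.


omega_joint = omega_motor / N = 4344 / 80 = 54.3000

54.3000 RPM


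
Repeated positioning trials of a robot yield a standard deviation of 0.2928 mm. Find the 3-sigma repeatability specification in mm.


repeatability = 3*sigma = 3*0.2928 = 0.8784

0.8784 mm


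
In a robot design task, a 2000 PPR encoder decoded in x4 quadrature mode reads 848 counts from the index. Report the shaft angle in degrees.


angle = counts * 360 / (PPR*4) = 848 * 360 / 8000 = 38.1600

38.1600 degrees


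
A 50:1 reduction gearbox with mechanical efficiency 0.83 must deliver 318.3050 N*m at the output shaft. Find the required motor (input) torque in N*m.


tau_in = tau_out / (N * eta) = 318.3050 / (50 * 0.83) = 7.6700

7.6700 N*m


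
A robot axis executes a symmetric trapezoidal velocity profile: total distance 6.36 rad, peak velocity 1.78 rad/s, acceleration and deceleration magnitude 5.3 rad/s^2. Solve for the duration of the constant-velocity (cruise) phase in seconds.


t_acc = v/a = 0.335849 s, d_acc = v^2/(2a) = 0.298906 rad each
d_cruise = 6.36 - 2*0.298906 = 5.762188 rad
t_cruise = d_cruise/v = 5.762188/1.78 = 3.2372

3.2372 s


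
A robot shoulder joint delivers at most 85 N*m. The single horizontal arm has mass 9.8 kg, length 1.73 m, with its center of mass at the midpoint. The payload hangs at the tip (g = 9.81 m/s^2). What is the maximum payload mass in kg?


tau_arm = m_arm*g*(L/2) = 9.8*9.81*1.73/2 = 83.1594 N*m
tau_payload = tau_max - tau_arm = 85 - 83.1594 = 1.8406
m_payload = tau_payload / (g*L) = 1.8406 / (9.81*1.73) = 0.1085

0.1085 kg


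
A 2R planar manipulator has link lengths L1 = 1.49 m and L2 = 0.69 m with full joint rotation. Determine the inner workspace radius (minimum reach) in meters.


r_min = |L1 - L2| = |1.49 - 0.69| = 0.8000

0.8000 m


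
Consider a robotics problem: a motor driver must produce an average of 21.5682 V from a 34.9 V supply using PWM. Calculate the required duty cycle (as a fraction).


D = V_avg/V_supply = 21.5682/34.9 = 0.6180

0.6180


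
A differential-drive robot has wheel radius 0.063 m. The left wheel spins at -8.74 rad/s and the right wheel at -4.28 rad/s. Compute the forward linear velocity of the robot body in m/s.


v = r*(wR + wL)/2 = 0.063*(-4.28 + -8.74)/2 = -0.4101

-0.4101 m/s


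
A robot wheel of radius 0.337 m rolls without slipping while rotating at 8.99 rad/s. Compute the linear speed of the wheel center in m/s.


v = omega * r = 8.99 * 0.337 = 3.0296

3.0296 m/s


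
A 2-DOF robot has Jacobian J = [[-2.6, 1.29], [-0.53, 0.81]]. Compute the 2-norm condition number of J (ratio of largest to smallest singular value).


JJ^T eigenvalues: trace(JJ^T) = 9.3611, det(JJ^T) = det(J)^2 = 2.02293729
s_max^2 = (9.3611 + sqrt(79.53844405))/2 = 9.13976641
s_min^2 = (9.3611 - sqrt(79.53844405))/2 = 0.22133359
kappa = s_max/s_min = sqrt(9.13976641/0.22133359) = 6.4260

6.4260


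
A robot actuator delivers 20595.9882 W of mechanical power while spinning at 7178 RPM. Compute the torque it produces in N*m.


omega = 7178 * 2*pi/60 = 751.678402 rad/s
tau = P / omega = 20595.9882 / 751.678402 = 27.4000

27.4000 N*m


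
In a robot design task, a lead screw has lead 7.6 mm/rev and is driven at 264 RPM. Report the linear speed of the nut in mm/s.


v = lead * (RPM/60) = 7.6*264/60 = 33.4400

33.4400 mm/s


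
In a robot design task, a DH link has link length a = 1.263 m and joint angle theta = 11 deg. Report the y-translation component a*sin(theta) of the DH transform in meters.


a*sin(theta) = 1.263*sin(11 deg) = 0.2410

0.2410 m


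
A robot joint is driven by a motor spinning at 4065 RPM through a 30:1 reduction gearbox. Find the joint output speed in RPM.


omega_joint = omega_motor / N = 4065 / 30 = 135.5000

135.5000 RPM


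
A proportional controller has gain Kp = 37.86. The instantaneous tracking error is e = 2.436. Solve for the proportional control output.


u_P = Kp * e = 37.86 * 2.436 = 92.2270

92.2270


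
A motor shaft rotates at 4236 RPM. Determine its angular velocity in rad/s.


omega = 4236 * 2*pi/60 = 443.5929

443.5929 rad/s


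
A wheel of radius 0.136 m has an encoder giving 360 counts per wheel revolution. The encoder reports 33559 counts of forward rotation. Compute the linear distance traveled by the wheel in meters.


revs = 33559/360 = 93.219444
d = revs * 2*pi*r = 93.219444 * 2*pi*0.136 = 79.6572

79.6572 m


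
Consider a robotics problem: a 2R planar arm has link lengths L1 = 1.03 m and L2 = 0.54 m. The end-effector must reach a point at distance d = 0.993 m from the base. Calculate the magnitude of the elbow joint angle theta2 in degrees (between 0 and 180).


cos(th2) = (d^2 - L1^2 - L2^2)/(2*L1*L2) = (0.993^2 - 1.03^2 - 0.54^2)/(2*1.03*0.54) = -0.32942377
th2 = acos(-0.32942377) = 109.2338 deg

109.2338 degrees


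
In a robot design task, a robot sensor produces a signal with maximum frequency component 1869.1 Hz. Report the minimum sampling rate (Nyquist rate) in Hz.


f_s,min = 2*f_max = 2*1869.1 = 3738.2000

3738.2000 Hz


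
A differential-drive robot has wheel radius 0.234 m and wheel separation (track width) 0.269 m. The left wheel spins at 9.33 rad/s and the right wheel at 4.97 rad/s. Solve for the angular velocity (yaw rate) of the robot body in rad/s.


omega = r*(wR - wL)/L = 0.234*(4.97 - (9.33))/0.269 = -3.7927

-3.7927 rad/s


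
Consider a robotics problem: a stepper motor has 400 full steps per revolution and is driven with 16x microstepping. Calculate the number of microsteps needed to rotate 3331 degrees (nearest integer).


step_size = 360/(400*16) = 360/6400 = 0.056250 deg
n = 3331/(360/6400) = 3331*6400/360 = 59217.7778 -> 59218

59218 steps


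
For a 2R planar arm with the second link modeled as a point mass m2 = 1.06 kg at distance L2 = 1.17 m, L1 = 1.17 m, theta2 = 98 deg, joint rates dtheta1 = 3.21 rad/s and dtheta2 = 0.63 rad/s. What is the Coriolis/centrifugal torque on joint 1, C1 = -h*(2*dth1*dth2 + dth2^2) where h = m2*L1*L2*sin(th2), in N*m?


h = m2*L1*L2*sin(th2) = 1.06*1.17*1.17*sin(98 deg) = 1.436913
C1 = -h*(2*3.21*0.63 + 0.63^2) = -1.436913*4.4415 = -6.3820

-6.3820 N*m


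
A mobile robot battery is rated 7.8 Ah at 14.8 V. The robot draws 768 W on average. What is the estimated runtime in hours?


E = 7.8*14.8 = 115.4400 Wh
t = E/P = 115.4400/768 = 0.1503

0.1503 hours


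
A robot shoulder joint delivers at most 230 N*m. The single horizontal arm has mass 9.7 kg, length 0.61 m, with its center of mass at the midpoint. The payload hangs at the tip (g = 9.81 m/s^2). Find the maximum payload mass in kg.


tau_arm = m_arm*g*(L/2) = 9.7*9.81*0.61/2 = 29.0229 N*m
tau_payload = tau_max - tau_arm = 230 - 29.0229 = 200.9771
m_payload = tau_payload / (g*L) = 200.9771 / (9.81*0.61) = 33.5852

33.5852 kg


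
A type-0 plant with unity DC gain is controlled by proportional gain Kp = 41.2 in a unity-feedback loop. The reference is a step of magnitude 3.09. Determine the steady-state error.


e_ss = R/(1 + Kp) = 3.09/(1 + 41.2) = 3.09/42.2000 = 0.0732

0.0732


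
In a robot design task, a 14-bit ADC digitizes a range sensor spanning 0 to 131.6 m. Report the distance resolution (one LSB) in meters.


res = range / 2^n = 131.6/2^14 = 131.6/16384 = 0.0080

0.0080 m


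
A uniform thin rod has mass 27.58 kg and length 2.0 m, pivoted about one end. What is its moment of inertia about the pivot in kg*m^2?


I = (1/3)*m*L^2 = (1/3)*27.58*2.0^2 = 36.7733

36.7733 kg*m^2


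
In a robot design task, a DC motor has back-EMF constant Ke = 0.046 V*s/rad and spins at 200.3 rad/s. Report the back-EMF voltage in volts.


V_emf = Ke * omega = 0.046*200.3 = 9.2138

9.2138 V


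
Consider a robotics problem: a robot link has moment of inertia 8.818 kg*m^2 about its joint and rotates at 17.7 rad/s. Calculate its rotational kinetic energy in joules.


KE = (1/2)*I*omega^2 = 0.5*8.818*17.7^2 = 1381.2956

1381.2956 J


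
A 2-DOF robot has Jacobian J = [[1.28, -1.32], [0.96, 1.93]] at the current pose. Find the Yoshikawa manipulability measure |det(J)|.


det(J) = 1.28*1.93 - (-1.32)*(0.96) = 3.7376
|det(J)| = 3.7376

3.7376


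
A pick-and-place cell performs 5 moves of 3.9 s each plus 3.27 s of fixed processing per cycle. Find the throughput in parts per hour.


T_cycle = 5*3.9 + 3.27 = 22.7700 s
rate = 3600/T = 158.1028

158.1028 parts/hour


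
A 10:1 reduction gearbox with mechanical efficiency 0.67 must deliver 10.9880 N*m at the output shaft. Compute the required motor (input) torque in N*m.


tau_in = tau_out / (N * eta) = 10.9880 / (10 * 0.67) = 1.6400

1.6400 N*m


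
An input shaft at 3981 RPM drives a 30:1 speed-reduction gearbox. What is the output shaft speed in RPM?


omega_out = omega_in / N = 3981 / 30 = 132.7000

132.7000 RPM


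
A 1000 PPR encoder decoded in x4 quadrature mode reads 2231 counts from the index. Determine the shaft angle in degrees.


angle = counts * 360 / (PPR*4) = 2231 * 360 / 4000 = 200.7900

200.7900 degrees


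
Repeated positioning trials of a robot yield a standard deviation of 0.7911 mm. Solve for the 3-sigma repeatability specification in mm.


repeatability = 3*sigma = 3*0.7911 = 2.3733

2.3733 mm


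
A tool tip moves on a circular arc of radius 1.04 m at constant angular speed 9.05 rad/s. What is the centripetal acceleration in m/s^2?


a_c = omega^2 * r = 9.05^2 * 1.04 = 85.1786

85.1786 m/s^2


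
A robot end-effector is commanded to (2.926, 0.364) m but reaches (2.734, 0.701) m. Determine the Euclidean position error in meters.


dx = 2.734 - (2.926) = -0.1920, dy = 0.701 - (0.364) = 0.3370
err = sqrt(0.036864 + 0.113569) = 0.3879

0.3879 m


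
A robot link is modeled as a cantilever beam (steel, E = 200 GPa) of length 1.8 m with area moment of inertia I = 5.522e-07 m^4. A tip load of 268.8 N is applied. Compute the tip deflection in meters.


delta = F*L^3/(3*E*I) = 268.8*1.8^3/(3*2.000e+11*5.522e-07)
      = 1567.6416/331320 = 0.0047

0.0047 m


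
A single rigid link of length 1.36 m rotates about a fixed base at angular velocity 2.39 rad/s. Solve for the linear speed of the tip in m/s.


v = L*omega = 1.36 * 2.39 = 3.2504

3.2504 m/s


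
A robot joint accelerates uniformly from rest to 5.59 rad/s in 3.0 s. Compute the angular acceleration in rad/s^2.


alpha = delta_omega / t = 5.59 / 3.0 = 1.8633

1.8633 rad/s^2


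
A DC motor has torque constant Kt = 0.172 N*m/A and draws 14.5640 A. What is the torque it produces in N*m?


tau = Kt * I = 0.172*14.5640 = 2.5050

2.5050 N*m


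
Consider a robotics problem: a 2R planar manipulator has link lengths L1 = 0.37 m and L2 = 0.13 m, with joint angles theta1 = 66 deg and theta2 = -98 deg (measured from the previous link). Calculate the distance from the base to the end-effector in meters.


x = L1*cos(th1) + L2*cos(th1+th2) = 0.260739
y = L1*sin(th1) + L2*sin(th1+th2) = 0.269122
d = sqrt(x^2 + y^2) = sqrt(0.067985 + 0.072427) = 0.3747

0.3747 m


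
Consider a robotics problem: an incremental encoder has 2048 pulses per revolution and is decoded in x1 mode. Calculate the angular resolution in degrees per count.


resolution = 360 / (PPR * 1) = 360 / 2048 = 0.1758

0.1758 degrees


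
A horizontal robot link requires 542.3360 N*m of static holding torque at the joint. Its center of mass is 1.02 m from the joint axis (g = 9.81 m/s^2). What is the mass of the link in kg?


m = tau / (g*L) = 542.3360 / (9.81 * 1.02) = 54.2000

54.2000 kg


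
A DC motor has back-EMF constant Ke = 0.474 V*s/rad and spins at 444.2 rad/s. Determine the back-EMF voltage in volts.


V_emf = Ke * omega = 0.474*444.2 = 210.5508

210.5508 V


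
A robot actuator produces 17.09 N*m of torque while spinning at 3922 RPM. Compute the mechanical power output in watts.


omega = 3922 * 2*pi/60 = 410.710880 rad/s
P = tau * omega = 17.09 * 410.710880 = 7019.0489

7019.0489 W


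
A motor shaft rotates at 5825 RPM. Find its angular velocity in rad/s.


omega = 5825 * 2*pi/60 = 609.9926

609.9926 rad/s


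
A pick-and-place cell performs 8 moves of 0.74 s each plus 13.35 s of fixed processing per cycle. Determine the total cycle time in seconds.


T = 8*0.74 + 13.35 = 19.2700

19.2700 s


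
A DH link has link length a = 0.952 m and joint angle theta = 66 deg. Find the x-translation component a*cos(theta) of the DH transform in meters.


a*cos(theta) = 0.952*cos(66 deg) = 0.3872

0.3872 m


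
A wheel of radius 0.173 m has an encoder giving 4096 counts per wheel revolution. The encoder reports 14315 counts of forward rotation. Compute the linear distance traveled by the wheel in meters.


revs = 14315/4096 = 3.494873
d = revs * 2*pi*r = 3.494873 * 2*pi*0.173 = 3.7989

3.7989 m


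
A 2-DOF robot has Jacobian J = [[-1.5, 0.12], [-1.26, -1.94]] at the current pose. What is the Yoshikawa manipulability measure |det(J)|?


det(J) = -1.5*-1.94 - (0.12)*(-1.26) = 3.0612
|det(J)| = 3.0612

3.0612


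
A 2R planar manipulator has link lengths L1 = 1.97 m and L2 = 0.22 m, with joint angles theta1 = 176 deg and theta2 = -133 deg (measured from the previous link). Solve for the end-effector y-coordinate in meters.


y = L1*sin(th1) + L2*sin(th1+th2) = 1.97*sin(176 deg) + 0.22*sin(43 deg) = 0.2875

0.2875 m


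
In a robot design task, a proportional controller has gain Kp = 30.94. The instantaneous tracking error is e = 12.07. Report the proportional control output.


u_P = Kp * e = 30.94 * 12.07 = 373.4458

373.4458


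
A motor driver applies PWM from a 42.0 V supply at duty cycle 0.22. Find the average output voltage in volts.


V_avg = V_supply * D = 42.0*0.22 = 9.2400

9.2400 V


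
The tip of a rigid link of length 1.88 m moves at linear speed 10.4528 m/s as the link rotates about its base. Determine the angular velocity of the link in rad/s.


omega = v / L = 10.4528 / 1.88 = 5.5600

5.5600 rad/s


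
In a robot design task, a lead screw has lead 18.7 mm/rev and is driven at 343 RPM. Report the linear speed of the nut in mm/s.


v = lead * (RPM/60) = 18.7*343/60 = 106.9017

106.9017 mm/s


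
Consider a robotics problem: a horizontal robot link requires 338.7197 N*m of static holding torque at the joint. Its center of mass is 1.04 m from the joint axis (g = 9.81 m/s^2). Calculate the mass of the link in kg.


m = tau / (g*L) = 338.7197 / (9.81 * 1.04) = 33.2000

33.2000 kg


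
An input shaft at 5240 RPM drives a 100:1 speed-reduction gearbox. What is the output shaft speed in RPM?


omega_out = omega_in / N = 5240 / 100 = 52.4000

52.4000 RPM


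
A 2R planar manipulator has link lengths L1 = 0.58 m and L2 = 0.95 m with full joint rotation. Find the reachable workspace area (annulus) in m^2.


r_max = L1 + L2 = 1.5300, r_min = |L1 - L2| = 0.3700
A = pi*(r_max^2 - r_min^2) = pi*(2.3409 - 0.1369) = 6.9241

6.9241 m^2


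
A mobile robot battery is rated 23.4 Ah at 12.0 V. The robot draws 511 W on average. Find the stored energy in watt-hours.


E = capacity * V = 23.4*12.0 = 280.8000

280.8000 Wh


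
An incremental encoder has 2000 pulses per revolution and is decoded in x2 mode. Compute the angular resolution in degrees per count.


resolution = 360 / (PPR * 2) = 360 / 4000 = 0.0900

0.0900 degrees


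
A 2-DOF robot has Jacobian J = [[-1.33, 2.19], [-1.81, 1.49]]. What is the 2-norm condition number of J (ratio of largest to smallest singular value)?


JJ^T eigenvalues: trace(JJ^T) = 12.0612, det(JJ^T) = det(J)^2 = 3.92911684
s_max^2 = (12.0612 + sqrt(129.75607808))/2 = 11.72612627
s_min^2 = (12.0612 - sqrt(129.75607808))/2 = 0.33507373
kappa = s_max/s_min = sqrt(11.72612627/0.33507373) = 5.9157

5.9157


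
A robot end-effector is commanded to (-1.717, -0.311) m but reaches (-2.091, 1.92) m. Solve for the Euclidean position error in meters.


dx = -2.091 - (-1.717) = -0.3740, dy = 1.92 - (-0.311) = 2.2310
err = sqrt(0.139876 + 4.977361) = 2.2621

2.2621 m


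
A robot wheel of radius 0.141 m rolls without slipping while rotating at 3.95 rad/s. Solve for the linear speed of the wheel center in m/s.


v = omega * r = 3.95 * 0.141 = 0.5569

0.5569 m/s


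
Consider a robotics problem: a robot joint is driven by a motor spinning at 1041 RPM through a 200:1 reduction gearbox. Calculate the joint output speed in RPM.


omega_joint = omega_motor / N = 1041 / 200 = 5.2050

5.2050 RPM


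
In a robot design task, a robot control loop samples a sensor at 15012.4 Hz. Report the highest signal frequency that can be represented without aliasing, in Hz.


f_max = f_s/2 = 15012.4/2 = 7506.2000

7506.2000 Hz


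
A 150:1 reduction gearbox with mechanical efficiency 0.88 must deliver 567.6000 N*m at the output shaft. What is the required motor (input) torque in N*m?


tau_in = tau_out / (N * eta) = 567.6000 / (150 * 0.88) = 4.3000

4.3000 N*m


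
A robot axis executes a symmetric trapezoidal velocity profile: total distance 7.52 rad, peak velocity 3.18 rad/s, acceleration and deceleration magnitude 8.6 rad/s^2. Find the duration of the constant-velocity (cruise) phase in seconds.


t_acc = v/a = 0.369767 s, d_acc = v^2/(2a) = 0.587930 rad each
d_cruise = 7.52 - 2*0.587930 = 6.344140 rad
t_cruise = d_cruise/v = 6.344140/3.18 = 1.9950

1.9950 s


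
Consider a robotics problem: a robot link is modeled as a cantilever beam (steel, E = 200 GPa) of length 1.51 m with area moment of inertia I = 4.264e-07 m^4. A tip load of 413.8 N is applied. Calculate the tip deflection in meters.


delta = F*L^3/(3*E*I) = 413.8*1.51^3/(3*2.000e+11*4.264e-07)
      = 1424.6931238/255840 = 0.0056

0.0056 m


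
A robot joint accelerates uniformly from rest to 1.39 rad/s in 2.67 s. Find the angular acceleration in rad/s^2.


alpha = delta_omega / t = 1.39 / 2.67 = 0.5206

0.5206 rad/s^2


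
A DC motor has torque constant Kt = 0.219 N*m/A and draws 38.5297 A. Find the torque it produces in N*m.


tau = Kt * I = 0.219*38.5297 = 8.4380

8.4380 N*m


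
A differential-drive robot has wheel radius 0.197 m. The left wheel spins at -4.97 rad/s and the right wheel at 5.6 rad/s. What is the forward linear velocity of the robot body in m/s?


v = r*(wR + wL)/2 = 0.197*(5.6 + -4.97)/2 = 0.0621

0.0621 m/s


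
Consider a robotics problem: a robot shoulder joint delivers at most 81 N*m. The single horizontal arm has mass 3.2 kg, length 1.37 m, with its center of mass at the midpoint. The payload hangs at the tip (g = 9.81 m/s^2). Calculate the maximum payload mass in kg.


tau_arm = m_arm*g*(L/2) = 3.2*9.81*1.37/2 = 21.5035 N*m
tau_payload = tau_max - tau_arm = 81 - 21.5035 = 59.4965
m_payload = tau_payload / (g*L) = 59.4965 / (9.81*1.37) = 4.4269

4.4269 kg


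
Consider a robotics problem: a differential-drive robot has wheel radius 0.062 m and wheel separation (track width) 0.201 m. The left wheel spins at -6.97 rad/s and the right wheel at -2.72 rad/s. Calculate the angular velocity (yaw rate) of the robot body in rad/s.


omega = r*(wR - wL)/L = 0.062*(-2.72 - (-6.97))/0.201 = 1.3109

1.3109 rad/s


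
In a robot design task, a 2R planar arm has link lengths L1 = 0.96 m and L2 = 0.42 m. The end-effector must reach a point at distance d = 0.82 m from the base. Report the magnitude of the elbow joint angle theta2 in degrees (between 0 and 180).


cos(th2) = (d^2 - L1^2 - L2^2)/(2*L1*L2) = (0.82^2 - 0.96^2 - 0.42^2)/(2*0.96*0.42) = -0.52777778
th2 = acos(-0.52777778) = 121.8554 deg

121.8554 degrees
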